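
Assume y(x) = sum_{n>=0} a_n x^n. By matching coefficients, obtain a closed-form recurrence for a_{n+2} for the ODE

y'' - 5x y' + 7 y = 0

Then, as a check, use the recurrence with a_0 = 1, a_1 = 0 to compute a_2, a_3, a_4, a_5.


Substitute y = sum_n a_n x^n.
y''(x) has coefficient (n+2)(n+1) a_{n+2} at x^n;
-5 x y'(x) has coefficient -5 n a_n at x^n (shift);
7 y(x) has coefficient 7 a_n at x^n.
Matching x^n: (n+2)(n+1) a_{n+2} + (-5n + 7) a_n = 0.
Thus a_{n+2} = (5n - 7) / ((n+1)(n+2)) * a_n.

Check with a_0 = 1, a_1 = 0 (apply the recurrence for n = 0, 1, 2, 3): a_0 = 1, a_1 = 0, a_2 = -7/2, a_3 = 0, a_4 = -7/8, a_5 = 0.

a_(n+2) = (5n - 7) / ((n+1)(n+2)) * a_n; check: a_0 = 1, a_1 = 0, a_2 = -7/2, a_3 = 0, a_4 = -7/8, a_5 = 0


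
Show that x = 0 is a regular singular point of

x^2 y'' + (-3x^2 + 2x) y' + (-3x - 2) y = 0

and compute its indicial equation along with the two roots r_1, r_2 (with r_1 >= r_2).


Divide by x^2 to reach normal form y'' + P_1(x) y' + P_2(x) y = 0 with P_1(x) = -3 + 2/x and P_2(x) = -3/x - 2/x^2.
x = 0 is a singular point because the y'-coefficient -3 + 2/x has a pole at x = 0 and the y-coefficient -3/x - 2/x^2 has a pole at x = 0.
It is a regular singular point because x P_1(x) = p(x) = 2 - 3x and x^2 P_2(x) = q(x) = -3x - 2 are polynomials, hence analytic at x = 0.
p(0) = 2,  q(0) = -2.
Indicial equation: r(r-1) + p(0) r + q(0) = 0, i.e. r^2 + (p(0) - 1) r + q(0) = 0, i.e. r^2 + 1 r - 2 = 0.
Discriminant: (1)^2 - 4(-2) = 9, so r = (-1 ± 3)/2.
Solving: r_1 = 1, r_2 = -2.

indicial: r^2 + 1 r - 2 = 0; roots r_1 = 1, r_2 = -2


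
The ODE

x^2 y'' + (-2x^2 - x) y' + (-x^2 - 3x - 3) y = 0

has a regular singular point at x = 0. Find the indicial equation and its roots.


Divide by x^2 to reach normal form y'' + P_1(x) y' + P_2(x) y = 0 with P_1(x) = -2 - 1/x and P_2(x) = -1 - 3/x - 3/x^2.
x = 0 is a singular point because the y'-coefficient -2 - 1/x has a pole at x = 0 and the y-coefficient -1 - 3/x - 3/x^2 has a pole at x = 0.
It is a regular singular point because x P_1(x) = p(x) = -2x - 1 and x^2 P_2(x) = q(x) = -x^2 - 3x - 3 are polynomials, hence analytic at x = 0.
p(0) = -1,  q(0) = -3.
Indicial equation: r(r-1) + p(0) r + q(0) = 0, i.e. r^2 + (p(0) - 1) r + q(0) = 0, i.e. r^2 - 2 r - 3 = 0.
Discriminant: (-2)^2 - 4(-3) = 16, so r = (2 ± 4)/2.
Solving: r_1 = 3, r_2 = -1.

indicial: r^2 - 2 r - 3 = 0; roots r_1 = 3, r_2 = -1


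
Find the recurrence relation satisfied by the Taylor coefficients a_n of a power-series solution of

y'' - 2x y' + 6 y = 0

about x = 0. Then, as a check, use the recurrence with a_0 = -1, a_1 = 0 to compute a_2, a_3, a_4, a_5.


Substitute y = sum_n a_n x^n.
y''(x) has coefficient (n+2)(n+1) a_{n+2} at x^n;
-2 x y'(x) has coefficient -2 n a_n at x^n (shift);
6 y(x) has coefficient 6 a_n at x^n.
Matching x^n: (n+2)(n+1) a_{n+2} + (-2n + 6) a_n = 0.
Thus a_{n+2} = (2n - 6) / ((n+1)(n+2)) * a_n.

Check with a_0 = -1, a_1 = 0 (apply the recurrence for n = 0, 1, 2, 3): a_0 = -1, a_1 = 0, a_2 = 3, a_3 = 0, a_4 = -1/2, a_5 = 0.

a_(n+2) = (2n - 6) / ((n+1)(n+2)) * a_n; check: a_0 = -1, a_1 = 0, a_2 = 3, a_3 = 0, a_4 = -1/2, a_5 = 0


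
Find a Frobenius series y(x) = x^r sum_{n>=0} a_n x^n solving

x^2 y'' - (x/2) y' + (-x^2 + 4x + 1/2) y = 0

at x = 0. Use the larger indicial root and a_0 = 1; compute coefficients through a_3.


Write in Frobenius form y'' + (p(x)/x) y' + (q(x)/x^2) y = 0:
  p(x) = -1/2,  q(x) = -x^2 + 4x + 1/2.
Indicial equation: r(r-1) + (-1/2) r + (1/2) = 0 -> roots r_1 = 1, r_2 = 1/2.
Take r = r_1 = 1. Let y(x) = x^r sum_{n>=0} a_n x^n with a_0 = 1.
Substitute y = x^r sum a_n x^n and match x^{r+n}. The recurrence is
  D(n) a_n + 4 a_{n-1} - 1 a_{n-2} = 0,  where D(n) = (r+n)(r+n-1) + (-1/2)(r+n) + (1/2).
  a_n = [-4 a_{n-1} + 1 a_{n-2}] / D(n).
Since the indicial polynomial factors as (r - r_1)(r - r_2), D(n) = (r_1 + n - r_1)(r_1 + n - r_2) = n(n + 1/2).
Evaluating step by step (a_0 = 1):
  n = 1: D(1) = 1(1 + 1/2) = 3/2; numerator = -4(1) = -4; a_1 = (-4)/(3/2) = -8/3
  n = 2: D(2) = 2(2 + 1/2) = 5; numerator = -4(-8/3) + 1(1) = 35/3; a_2 = (35/3)/(5) = 7/3
  n = 3: D(3) = 3(3 + 1/2) = 21/2; numerator = -4(7/3) + 1(-8/3) = -12; a_3 = (-12)/(21/2) = -8/7

r = 1; a_0 = 1; a_1 = -8/3; a_2 = 7/3; a_3 = -8/7


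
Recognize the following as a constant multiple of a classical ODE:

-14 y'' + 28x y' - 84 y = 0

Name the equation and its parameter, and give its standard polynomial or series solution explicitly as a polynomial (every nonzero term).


All three coefficients share the factor -14; dividing through by -14 gives  y'' - 2x y' + 6 y = 0.
This matches the Hermite equation y'' - 2x y' + 2n y = 0 with 2n = 6, so n = 3; the polynomial solution is H_3(x).
With y = sum_k a_k x^k, matching x^k gives (k+2)(k+1) a_{k+2} = 2(k - n) a_k = 2(k - 3) a_k. The right side vanishes at k = 3, so the series with the parity of 3 terminates at degree 3.
Standard normalization: leading coefficient of H_n is 2^n, so a_3 = 2^3 = 8. Work downward with a_k = (k+1)(k+2) a_{k+2} / (2(k - n)):
  a_1 = (2)(3)(8) / (2(1 - 3)) = 48/(-4) = -12
Hence H_3(x) = 8 x^3 - 12 x.

H_3(x); series = 8 x^3 - 12 x


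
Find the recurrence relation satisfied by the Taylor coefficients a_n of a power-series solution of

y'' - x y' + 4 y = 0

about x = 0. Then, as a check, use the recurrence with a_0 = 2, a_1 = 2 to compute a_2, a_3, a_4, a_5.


Substitute y = sum_n a_n x^n.
y''(x) has coefficient (n+2)(n+1) a_{n+2} at x^n;
-x y'(x) has coefficient -n a_n at x^n (shift);
4 y(x) has coefficient 4 a_n at x^n.
Matching x^n: (n+2)(n+1) a_{n+2} + (-n + 4) a_n = 0.
Thus a_{n+2} = (n - 4) / ((n+1)(n+2)) * a_n.

Check with a_0 = 2, a_1 = 2 (apply the recurrence for n = 0, 1, 2, 3): a_0 = 2, a_1 = 2, a_2 = -4, a_3 = -1, a_4 = 2/3, a_5 = 1/20.

a_(n+2) = (n - 4) / ((n+1)(n+2)) * a_n; check: a_0 = 2, a_1 = 2, a_2 = -4, a_3 = -1, a_4 = 2/3, a_5 = 1/20


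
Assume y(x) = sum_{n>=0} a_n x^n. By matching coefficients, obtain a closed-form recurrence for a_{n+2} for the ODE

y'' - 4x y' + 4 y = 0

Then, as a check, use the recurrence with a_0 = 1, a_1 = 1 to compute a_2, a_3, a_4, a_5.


Substitute y = sum_n a_n x^n.
y''(x) has coefficient (n+2)(n+1) a_{n+2} at x^n;
-4 x y'(x) has coefficient -4 n a_n at x^n (shift);
4 y(x) has coefficient 4 a_n at x^n.
Matching x^n: (n+2)(n+1) a_{n+2} + (-4n + 4) a_n = 0.
Thus a_{n+2} = (4n - 4) / ((n+1)(n+2)) * a_n.

Check with a_0 = 1, a_1 = 1 (apply the recurrence for n = 0, 1, 2, 3): a_0 = 1, a_1 = 1, a_2 = -2, a_3 = 0, a_4 = -2/3, a_5 = 0.

a_(n+2) = (4n - 4) / ((n+1)(n+2)) * a_n; check: a_0 = 1, a_1 = 1, a_2 = -2, a_3 = 0, a_4 = -2/3, a_5 = 0


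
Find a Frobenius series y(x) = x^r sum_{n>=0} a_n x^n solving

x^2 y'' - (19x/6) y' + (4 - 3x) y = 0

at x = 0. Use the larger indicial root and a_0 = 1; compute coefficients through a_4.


Write in Frobenius form y'' + (p(x)/x) y' + (q(x)/x^2) y = 0:
  p(x) = -19/6,  q(x) = 4 - 3x.
Indicial equation: r(r-1) + (-19/6) r + (4) = 0 -> roots r_1 = 8/3, r_2 = 3/2.
Take r = r_1 = 8/3. Let y(x) = x^r sum_{n>=0} a_n x^n with a_0 = 1.
Substitute y = x^r sum a_n x^n and match x^{r+n}. The recurrence is
  D(n) a_n - 3 a_{n-1} = 0,  where D(n) = (r+n)(r+n-1) + (-19/6)(r+n) + (4).
  a_n = 3 / D(n) * a_{n-1}.
Since the indicial polynomial factors as (r - r_1)(r - r_2), D(n) = (r_1 + n - r_1)(r_1 + n - r_2) = n(n + 7/6).
Evaluating step by step (a_0 = 1):
  n = 1: D(1) = 1(1 + 7/6) = 13/6; numerator = 3(1) = 3; a_1 = (3)/(13/6) = 18/13
  n = 2: D(2) = 2(2 + 7/6) = 19/3; numerator = 3(18/13) = 54/13; a_2 = (54/13)/(19/3) = 162/247
  n = 3: D(3) = 3(3 + 7/6) = 25/2; numerator = 3(162/247) = 486/247; a_3 = (486/247)/(25/2) = 972/6175
  n = 4: D(4) = 4(4 + 7/6) = 62/3; numerator = 3(972/6175) = 2916/6175; a_4 = (2916/6175)/(62/3) = 4374/191425

r = 8/3; a_0 = 1; a_1 = 18/13; a_2 = 162/247; a_3 = 972/6175; a_4 = 4374/191425


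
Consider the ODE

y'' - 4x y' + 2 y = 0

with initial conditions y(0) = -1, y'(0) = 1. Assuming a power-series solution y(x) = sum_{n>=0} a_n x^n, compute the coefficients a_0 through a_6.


Ansatz: y(x) = sum_{n>=0} a_n x^n, so y'(x) = sum_{n>=1} n a_n x^(n-1) and y''(x) = sum_{n>=2} n(n-1) a_n x^(n-2).
Substitute into P(x) y'' + Q(x) y' + R(x) y = 0 with P(x) = 1, Q(x) = -4x, R(x) = 2, and match powers of x.
Initial conditions: a_0 = -1, a_1 = 1.
Setting the coefficient of each power of x to zero and solving order by order (substituting the coefficients already found):
  x^0: 2 a_2 + 2 a_0 = 0  ->  2 a_2 = -2 a_0 = 2  ->  a_2 = 1
  x^1: 6 a_3 - 2 a_1 = 0  ->  6 a_3 = 2 a_1 = 2  ->  a_3 = 1/3
  x^2: 12 a_4 - 6 a_2 = 0  ->  12 a_4 = 6 a_2 = 6  ->  a_4 = 1/2
  x^3: 20 a_5 - 10 a_3 = 0  ->  20 a_5 = 10 a_3 = 10/3  ->  a_5 = 1/6
  x^4: 30 a_6 - 14 a_4 = 0  ->  30 a_6 = 14 a_4 = 7  ->  a_6 = 7/30
Truncated series: y(x) = -1 + x + x^2 + (1/3) x^3 + (1/2) x^4 + (1/6) x^5 + (7/30) x^6 + O(x^7).

a_0 = -1; a_1 = 1; a_2 = 1; a_3 = 1/3; a_4 = 1/2; a_5 = 1/6; a_6 = 7/30


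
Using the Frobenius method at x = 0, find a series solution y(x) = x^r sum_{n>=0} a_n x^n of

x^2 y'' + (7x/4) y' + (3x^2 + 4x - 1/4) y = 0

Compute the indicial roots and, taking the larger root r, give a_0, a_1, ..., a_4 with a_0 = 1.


Write in Frobenius form y'' + (p(x)/x) y' + (q(x)/x^2) y = 0:
  p(x) = 7/4,  q(x) = 3x^2 + 4x - 1/4.
Indicial equation: r(r-1) + (7/4) r + (-1/4) = 0 -> roots r_1 = 1/4, r_2 = -1.
Take r = r_1 = 1/4. Let y(x) = x^r sum_{n>=0} a_n x^n with a_0 = 1.
Substitute y = x^r sum a_n x^n and match x^{r+n}. The recurrence is
  D(n) a_n + 4 a_{n-1} + 3 a_{n-2} = 0,  where D(n) = (r+n)(r+n-1) + (7/4)(r+n) + (-1/4).
  a_n = [-4 a_{n-1} - 3 a_{n-2}] / D(n).
Since the indicial polynomial factors as (r - r_1)(r - r_2), D(n) = (r_1 + n - r_1)(r_1 + n - r_2) = n(n + 5/4).
Evaluating step by step (a_0 = 1):
  n = 1: D(1) = 1(1 + 5/4) = 9/4; numerator = -4(1) = -4; a_1 = (-4)/(9/4) = -16/9
  n = 2: D(2) = 2(2 + 5/4) = 13/2; numerator = -4(-16/9) - 3(1) = 37/9; a_2 = (37/9)/(13/2) = 74/117
  n = 3: D(3) = 3(3 + 5/4) = 51/4; numerator = -4(74/117) - 3(-16/9) = 328/117; a_3 = (328/117)/(51/4) = 1312/5967
  n = 4: D(4) = 4(4 + 5/4) = 21; numerator = -4(1312/5967) - 3(74/117) = -16570/5967; a_4 = (-16570/5967)/(21) = -16570/125307

r = 1/4; a_0 = 1; a_1 = -16/9; a_2 = 74/117; a_3 = 1312/5967; a_4 = -16570/125307


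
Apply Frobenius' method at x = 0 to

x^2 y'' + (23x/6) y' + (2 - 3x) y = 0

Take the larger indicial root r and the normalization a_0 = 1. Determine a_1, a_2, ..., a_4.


Write in Frobenius form y'' + (p(x)/x) y' + (q(x)/x^2) y = 0:
  p(x) = 23/6,  q(x) = 2 - 3x.
Indicial equation: r(r-1) + (23/6) r + (2) = 0 -> roots r_1 = -4/3, r_2 = -3/2.
Take r = r_1 = -4/3. Let y(x) = x^r sum_{n>=0} a_n x^n with a_0 = 1.
Substitute y = x^r sum a_n x^n and match x^{r+n}. The recurrence is
  D(n) a_n - 3 a_{n-1} = 0,  where D(n) = (r+n)(r+n-1) + (23/6)(r+n) + (2).
  a_n = 3 / D(n) * a_{n-1}.
Since the indicial polynomial factors as (r - r_1)(r - r_2), D(n) = (r_1 + n - r_1)(r_1 + n - r_2) = n(n + 1/6).
Evaluating step by step (a_0 = 1):
  n = 1: D(1) = 1(1 + 1/6) = 7/6; numerator = 3(1) = 3; a_1 = (3)/(7/6) = 18/7
  n = 2: D(2) = 2(2 + 1/6) = 13/3; numerator = 3(18/7) = 54/7; a_2 = (54/7)/(13/3) = 162/91
  n = 3: D(3) = 3(3 + 1/6) = 19/2; numerator = 3(162/91) = 486/91; a_3 = (486/91)/(19/2) = 972/1729
  n = 4: D(4) = 4(4 + 1/6) = 50/3; numerator = 3(972/1729) = 2916/1729; a_4 = (2916/1729)/(50/3) = 4374/43225

r = -4/3; a_0 = 1; a_1 = 18/7; a_2 = 162/91; a_3 = 972/1729; a_4 = 4374/43225


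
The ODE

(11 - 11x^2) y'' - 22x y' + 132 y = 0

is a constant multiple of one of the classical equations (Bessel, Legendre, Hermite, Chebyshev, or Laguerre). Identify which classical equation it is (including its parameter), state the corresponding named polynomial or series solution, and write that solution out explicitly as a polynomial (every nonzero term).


All three coefficients share the factor 11; dividing through by 11 gives  (1 - x^2) y'' - 2x y' + 12 y = 0.
This matches the Legendre equation (1 - x^2) y'' - 2x y' + n(n+1) y = 0 (note the -2x y' term) with n(n+1) = 12, so n = 3; the polynomial solution is P_3(x).
With y = sum_k a_k x^k, matching x^k gives (k+2)(k+1) a_{k+2} = [k(k+1) - n(n+1)] a_k = (k - 3)(k + 4) a_k. The right side vanishes at k = 3, so the series with the parity of 3 terminates at degree 3.
Standard normalization (P_n(1) = 1): leading coefficient (2n)!/(2^n (n!)^2) = 720/(8*36) = 5/2, so a_3 = 5/2. Work downward with a_k = (k+1)(k+2) a_{k+2} / ((k - 3)(k + 4)):
  a_1 = (2)(3)(5/2) / ((1 - 3)(1 + 4)) = 15/(-10) = -3/2
Hence P_3(x) = 5 x^3/2 - 3 x/2.

P_3(x); series = 5 x^3/2 - 3 x/2


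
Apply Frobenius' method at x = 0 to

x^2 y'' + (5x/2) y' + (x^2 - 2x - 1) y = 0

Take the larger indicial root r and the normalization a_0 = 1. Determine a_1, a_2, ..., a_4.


Write in Frobenius form y'' + (p(x)/x) y' + (q(x)/x^2) y = 0:
  p(x) = 5/2,  q(x) = x^2 - 2x - 1.
Indicial equation: r(r-1) + (5/2) r + (-1) = 0 -> roots r_1 = 1/2, r_2 = -2.
Take r = r_1 = 1/2. Let y(x) = x^r sum_{n>=0} a_n x^n with a_0 = 1.
Substitute y = x^r sum a_n x^n and match x^{r+n}. The recurrence is
  D(n) a_n - 2 a_{n-1} + 1 a_{n-2} = 0,  where D(n) = (r+n)(r+n-1) + (5/2)(r+n) + (-1).
  a_n = [2 a_{n-1} - 1 a_{n-2}] / D(n).
Since the indicial polynomial factors as (r - r_1)(r - r_2), D(n) = (r_1 + n - r_1)(r_1 + n - r_2) = n(n + 5/2).
Evaluating step by step (a_0 = 1):
  n = 1: D(1) = 1(1 + 5/2) = 7/2; numerator = 2(1) = 2; a_1 = (2)/(7/2) = 4/7
  n = 2: D(2) = 2(2 + 5/2) = 9; numerator = 2(4/7) - 1(1) = 1/7; a_2 = (1/7)/(9) = 1/63
  n = 3: D(3) = 3(3 + 5/2) = 33/2; numerator = 2(1/63) - 1(4/7) = -34/63; a_3 = (-34/63)/(33/2) = -68/2079
  n = 4: D(4) = 4(4 + 5/2) = 26; numerator = 2(-68/2079) - 1(1/63) = -169/2079; a_4 = (-169/2079)/(26) = -13/4158

r = 1/2; a_0 = 1; a_1 = 4/7; a_2 = 1/63; a_3 = -68/2079; a_4 = -13/4158


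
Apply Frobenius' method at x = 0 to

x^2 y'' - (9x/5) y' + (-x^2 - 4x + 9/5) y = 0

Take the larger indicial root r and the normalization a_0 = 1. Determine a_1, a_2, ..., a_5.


Write in Frobenius form y'' + (p(x)/x) y' + (q(x)/x^2) y = 0:
  p(x) = -9/5,  q(x) = -x^2 - 4x + 9/5.
Indicial equation: r(r-1) + (-9/5) r + (9/5) = 0 -> roots r_1 = 9/5, r_2 = 1.
Take r = r_1 = 9/5. Let y(x) = x^r sum_{n>=0} a_n x^n with a_0 = 1.
Substitute y = x^r sum a_n x^n and match x^{r+n}. The recurrence is
  D(n) a_n - 4 a_{n-1} - 1 a_{n-2} = 0,  where D(n) = (r+n)(r+n-1) + (-9/5)(r+n) + (9/5).
  a_n = [4 a_{n-1} + 1 a_{n-2}] / D(n).
Since the indicial polynomial factors as (r - r_1)(r - r_2), D(n) = (r_1 + n - r_1)(r_1 + n - r_2) = n(n + 4/5).
Evaluating step by step (a_0 = 1):
  n = 1: D(1) = 1(1 + 4/5) = 9/5; numerator = 4(1) = 4; a_1 = (4)/(9/5) = 20/9
  n = 2: D(2) = 2(2 + 4/5) = 28/5; numerator = 4(20/9) + 1(1) = 89/9; a_2 = (89/9)/(28/5) = 445/252
  n = 3: D(3) = 3(3 + 4/5) = 57/5; numerator = 4(445/252) + 1(20/9) = 65/7; a_3 = (65/7)/(57/5) = 325/399
  n = 4: D(4) = 4(4 + 4/5) = 96/5; numerator = 4(325/399) + 1(445/252) = 24055/4788; a_4 = (24055/4788)/(96/5) = 120275/459648
  n = 5: D(5) = 5(5 + 4/5) = 29; numerator = 4(120275/459648) + 1(325/399) = 213875/114912; a_5 = (213875/114912)/(29) = 7375/114912

r = 9/5; a_0 = 1; a_1 = 20/9; a_2 = 445/252; a_3 = 325/399; a_4 = 120275/459648; a_5 = 7375/114912


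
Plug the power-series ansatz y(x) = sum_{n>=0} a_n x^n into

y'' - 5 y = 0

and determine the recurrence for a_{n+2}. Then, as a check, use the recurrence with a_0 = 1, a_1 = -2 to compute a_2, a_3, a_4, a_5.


Substitute y = sum_n a_n x^n into y'' + (const) y = 0.
y''(x) = sum_{n>=0} (n+2)(n+1) a_{n+2} x^n.
The ODE becomes sum_n [(n+2)(n+1) a_{n+2} - 5 a_n] x^n = 0.
Setting each coefficient to zero gives the recurrence:
  (n+2)(n+1) a_{n+2} - 5 a_n = 0,
  a_{n+2} = 5 / ((n+1)(n+2)) a_n.

Check with a_0 = 1, a_1 = -2 (apply the recurrence for n = 0, 1, 2, 3): a_0 = 1, a_1 = -2, a_2 = 5/2, a_3 = -5/3, a_4 = 25/24, a_5 = -5/12.

a_{n+2} = 5/((n+1)(n+2)) * a_n; check: a_0 = 1, a_1 = -2, a_2 = 5/2, a_3 = -5/3, a_4 = 25/24, a_5 = -5/12


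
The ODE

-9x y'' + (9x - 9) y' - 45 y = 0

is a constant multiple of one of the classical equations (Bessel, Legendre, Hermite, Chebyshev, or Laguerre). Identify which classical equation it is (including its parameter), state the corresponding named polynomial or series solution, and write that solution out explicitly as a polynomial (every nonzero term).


All three coefficients share the factor -9; dividing through by -9 gives  x y'' + (1 - x) y' + 5 y = 0.
This matches the Laguerre equation x y'' + (1 - x) y' + n y = 0 with n = 5; the polynomial solution is L_5(x).
With y = sum_k a_k x^k, matching x^k gives (k+1)k a_{k+1} + (k+1) a_{k+1} - k a_k + n a_k = 0, i.e. (k+1)^2 a_{k+1} = (k - n) a_k = (k - 5) a_k. The right side vanishes at k = 5, so the series terminates at degree 5.
Standard normalization L_n(0) = 1 gives a_0 = 1. Work upward with a_{k+1} = (k - 5) a_k / (k+1)^2:
  a_1 = (0 - 5)(1) / 1^2 = -5/1 = -5
  a_2 = (1 - 5)(-5) / 2^2 = 20/4 = 5
  a_3 = (2 - 5)(5) / 3^2 = -15/9 = -5/3
  a_4 = (3 - 5)(-5/3) / 4^2 = (10/3)/16 = 5/24
  a_5 = (4 - 5)(5/24) / 5^2 = (-5/24)/25 = -1/120
Hence L_5(x) = -x^5/120 + 5 x^4/24 - 5 x^3/3 + 5 x^2 - 5 x + 1.

L_5(x); series = -x^5/120 + 5 x^4/24 - 5 x^3/3 + 5 x^2 - 5 x + 1


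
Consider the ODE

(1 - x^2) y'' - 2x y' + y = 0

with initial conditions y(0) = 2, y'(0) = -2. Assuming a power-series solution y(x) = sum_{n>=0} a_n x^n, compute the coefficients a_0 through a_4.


Ansatz: y(x) = sum_{n>=0} a_n x^n, so y'(x) = sum_{n>=1} n a_n x^(n-1) and y''(x) = sum_{n>=2} n(n-1) a_n x^(n-2).
Substitute into P(x) y'' + Q(x) y' + R(x) y = 0 with P(x) = 1 - x^2, Q(x) = -2x, R(x) = 1, and match powers of x.
Initial conditions: a_0 = 2, a_1 = -2.
Setting the coefficient of each power of x to zero and solving order by order (substituting the coefficients already found):
  x^0: 2 a_2 + a_0 = 0  ->  2 a_2 = -a_0 = -2  ->  a_2 = -1
  x^1: 6 a_3 - a_1 = 0  ->  6 a_3 = a_1 = -2  ->  a_3 = -1/3
  x^2: 12 a_4 - 5 a_2 = 0  ->  12 a_4 = 5 a_2 = -5  ->  a_4 = -5/12
Truncated series: y(x) = 2 - 2 x - x^2 - (1/3) x^3 - (5/12) x^4 + O(x^5).

a_0 = 2; a_1 = -2; a_2 = -1; a_3 = -1/3; a_4 = -5/12


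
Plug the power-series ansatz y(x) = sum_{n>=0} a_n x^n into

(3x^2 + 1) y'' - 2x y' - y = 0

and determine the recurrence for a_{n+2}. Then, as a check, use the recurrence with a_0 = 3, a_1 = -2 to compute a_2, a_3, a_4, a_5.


Substitute y = sum_n a_n x^n.
(1 + 3 x^2) y'' contributes (n+2)(n+1) a_{n+2} + 3 n(n-1) a_n at x^n.
-2 x y'(x) contributes -2 n a_n at x^n.
-y(x) contributes -1 a_n at x^n.
Matching x^n: (n+2)(n+1) a_{n+2} + (3 n(n-1) - 2 n - 1) a_n = 0.
Thus a_{n+2} = (-3 n(n-1) + 2 n + 1) / ((n+1)(n+2)) * a_n.

Check with a_0 = 3, a_1 = -2 (apply the recurrence for n = 0, 1, 2, 3): a_0 = 3, a_1 = -2, a_2 = 3/2, a_3 = -1, a_4 = -1/8, a_5 = 11/20.

a_(n+2) = (-3 n(n-1) + 2 n + 1) / ((n+1)(n+2)) * a_n; check: a_0 = 3, a_1 = -2, a_2 = 3/2, a_3 = -1, a_4 = -1/8, a_5 = 11/20


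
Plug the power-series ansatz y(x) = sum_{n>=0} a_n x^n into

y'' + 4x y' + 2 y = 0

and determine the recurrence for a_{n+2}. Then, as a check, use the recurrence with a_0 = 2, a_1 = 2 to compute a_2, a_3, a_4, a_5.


Substitute y = sum_n a_n x^n.
y''(x) has coefficient (n+2)(n+1) a_{n+2} at x^n;
4 x y'(x) has coefficient 4 n a_n at x^n (shift);
2 y(x) has coefficient 2 a_n at x^n.
Matching x^n: (n+2)(n+1) a_{n+2} + (4n + 2) a_n = 0.
Thus a_{n+2} = (-4n - 2) / ((n+1)(n+2)) * a_n.

Check with a_0 = 2, a_1 = 2 (apply the recurrence for n = 0, 1, 2, 3): a_0 = 2, a_1 = 2, a_2 = -2, a_3 = -2, a_4 = 5/3, a_5 = 7/5.

a_(n+2) = (-4n - 2) / ((n+1)(n+2)) * a_n; check: a_0 = 2, a_1 = 2, a_2 = -2, a_3 = -2, a_4 = 5/3, a_5 = 7/5


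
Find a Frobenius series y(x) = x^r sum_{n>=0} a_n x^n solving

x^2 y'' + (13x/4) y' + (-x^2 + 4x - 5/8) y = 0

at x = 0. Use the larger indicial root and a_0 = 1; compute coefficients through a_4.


Write in Frobenius form y'' + (p(x)/x) y' + (q(x)/x^2) y = 0:
  p(x) = 13/4,  q(x) = -x^2 + 4x - 5/8.
Indicial equation: r(r-1) + (13/4) r + (-5/8) = 0 -> roots r_1 = 1/4, r_2 = -5/2.
Take r = r_1 = 1/4. Let y(x) = x^r sum_{n>=0} a_n x^n with a_0 = 1.
Substitute y = x^r sum a_n x^n and match x^{r+n}. The recurrence is
  D(n) a_n + 4 a_{n-1} - 1 a_{n-2} = 0,  where D(n) = (r+n)(r+n-1) + (13/4)(r+n) + (-5/8).
  a_n = [-4 a_{n-1} + 1 a_{n-2}] / D(n).
Since the indicial polynomial factors as (r - r_1)(r - r_2), D(n) = (r_1 + n - r_1)(r_1 + n - r_2) = n(n + 11/4).
Evaluating step by step (a_0 = 1):
  n = 1: D(1) = 1(1 + 11/4) = 15/4; numerator = -4(1) = -4; a_1 = (-4)/(15/4) = -16/15
  n = 2: D(2) = 2(2 + 11/4) = 19/2; numerator = -4(-16/15) + 1(1) = 79/15; a_2 = (79/15)/(19/2) = 158/285
  n = 3: D(3) = 3(3 + 11/4) = 69/4; numerator = -4(158/285) + 1(-16/15) = -312/95; a_3 = (-312/95)/(69/4) = -416/2185
  n = 4: D(4) = 4(4 + 11/4) = 27; numerator = -4(-416/2185) + 1(158/285) = 454/345; a_4 = (454/345)/(27) = 454/9315

r = 1/4; a_0 = 1; a_1 = -16/15; a_2 = 158/285; a_3 = -416/2185; a_4 = 454/9315


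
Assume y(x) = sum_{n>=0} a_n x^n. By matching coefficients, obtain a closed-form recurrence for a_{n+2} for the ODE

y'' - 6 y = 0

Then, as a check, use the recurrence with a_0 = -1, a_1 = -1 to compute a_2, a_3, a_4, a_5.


Substitute y = sum_n a_n x^n into y'' + (const) y = 0.
y''(x) = sum_{n>=0} (n+2)(n+1) a_{n+2} x^n.
The ODE becomes sum_n [(n+2)(n+1) a_{n+2} - 6 a_n] x^n = 0.
Setting each coefficient to zero gives the recurrence:
  (n+2)(n+1) a_{n+2} - 6 a_n = 0,
  a_{n+2} = 6 / ((n+1)(n+2)) a_n.

Check with a_0 = -1, a_1 = -1 (apply the recurrence for n = 0, 1, 2, 3): a_0 = -1, a_1 = -1, a_2 = -3, a_3 = -1, a_4 = -3/2, a_5 = -3/10.

a_{n+2} = 6/((n+1)(n+2)) * a_n; check: a_0 = -1, a_1 = -1, a_2 = -3, a_3 = -1, a_4 = -3/2, a_5 = -3/10


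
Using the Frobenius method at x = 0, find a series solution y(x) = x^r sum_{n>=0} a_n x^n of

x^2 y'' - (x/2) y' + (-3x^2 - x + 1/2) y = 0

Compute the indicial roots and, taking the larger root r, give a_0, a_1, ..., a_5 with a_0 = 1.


Write in Frobenius form y'' + (p(x)/x) y' + (q(x)/x^2) y = 0:
  p(x) = -1/2,  q(x) = -3x^2 - x + 1/2.
Indicial equation: r(r-1) + (-1/2) r + (1/2) = 0 -> roots r_1 = 1, r_2 = 1/2.
Take r = r_1 = 1. Let y(x) = x^r sum_{n>=0} a_n x^n with a_0 = 1.
Substitute y = x^r sum a_n x^n and match x^{r+n}. The recurrence is
  D(n) a_n - 1 a_{n-1} - 3 a_{n-2} = 0,  where D(n) = (r+n)(r+n-1) + (-1/2)(r+n) + (1/2).
  a_n = [1 a_{n-1} + 3 a_{n-2}] / D(n).
Since the indicial polynomial factors as (r - r_1)(r - r_2), D(n) = (r_1 + n - r_1)(r_1 + n - r_2) = n(n + 1/2).
Evaluating step by step (a_0 = 1):
  n = 1: D(1) = 1(1 + 1/2) = 3/2; numerator = 1(1) = 1; a_1 = (1)/(3/2) = 2/3
  n = 2: D(2) = 2(2 + 1/2) = 5; numerator = 1(2/3) + 3(1) = 11/3; a_2 = (11/3)/(5) = 11/15
  n = 3: D(3) = 3(3 + 1/2) = 21/2; numerator = 1(11/15) + 3(2/3) = 41/15; a_3 = (41/15)/(21/2) = 82/315
  n = 4: D(4) = 4(4 + 1/2) = 18; numerator = 1(82/315) + 3(11/15) = 155/63; a_4 = (155/63)/(18) = 155/1134
  n = 5: D(5) = 5(5 + 1/2) = 55/2; numerator = 1(155/1134) + 3(82/315) = 5203/5670; a_5 = (5203/5670)/(55/2) = 473/14175

r = 1; a_0 = 1; a_1 = 2/3; a_2 = 11/15; a_3 = 82/315; a_4 = 155/1134; a_5 = 473/14175


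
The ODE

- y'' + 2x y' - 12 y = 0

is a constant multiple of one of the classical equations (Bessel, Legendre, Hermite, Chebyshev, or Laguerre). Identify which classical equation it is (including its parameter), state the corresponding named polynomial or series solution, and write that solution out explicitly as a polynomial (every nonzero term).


All three coefficients share the factor -1; dividing through by -1 gives  y'' - 2x y' + 12 y = 0.
This matches the Hermite equation y'' - 2x y' + 2n y = 0 with 2n = 12, so n = 6; the polynomial solution is H_6(x).
With y = sum_k a_k x^k, matching x^k gives (k+2)(k+1) a_{k+2} = 2(k - n) a_k = 2(k - 6) a_k. The right side vanishes at k = 6, so the series with the parity of 6 terminates at degree 6.
Standard normalization: leading coefficient of H_n is 2^n, so a_6 = 2^6 = 64. Work downward with a_k = (k+1)(k+2) a_{k+2} / (2(k - n)):
  a_4 = (5)(6)(64) / (2(4 - 6)) = 1920/(-4) = -480
  a_2 = (3)(4)(-480) / (2(2 - 6)) = -5760/(-8) = 720
  a_0 = (1)(2)(720) / (2(0 - 6)) = 1440/(-12) = -120
Hence H_6(x) = 64 x^6 - 480 x^4 + 720 x^2 - 120.

H_6(x); series = 64 x^6 - 480 x^4 + 720 x^2 - 120


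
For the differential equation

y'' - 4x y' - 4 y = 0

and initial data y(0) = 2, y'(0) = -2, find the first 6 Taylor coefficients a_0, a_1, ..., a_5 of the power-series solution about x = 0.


Ansatz: y(x) = sum_{n>=0} a_n x^n, so y'(x) = sum_{n>=1} n a_n x^(n-1) and y''(x) = sum_{n>=2} n(n-1) a_n x^(n-2).
Substitute into P(x) y'' + Q(x) y' + R(x) y = 0 with P(x) = 1, Q(x) = -4x, R(x) = -4, and match powers of x.
Initial conditions: a_0 = 2, a_1 = -2.
Setting the coefficient of each power of x to zero and solving order by order (substituting the coefficients already found):
  x^0: 2 a_2 - 4 a_0 = 0  ->  2 a_2 = 4 a_0 = 8  ->  a_2 = 4
  x^1: 6 a_3 - 8 a_1 = 0  ->  6 a_3 = 8 a_1 = -16  ->  a_3 = -8/3
  x^2: 12 a_4 - 12 a_2 = 0  ->  12 a_4 = 12 a_2 = 48  ->  a_4 = 4
  x^3: 20 a_5 - 16 a_3 = 0  ->  20 a_5 = 16 a_3 = -128/3  ->  a_5 = -32/15
Truncated series: y(x) = 2 - 2 x + 4 x^2 - (8/3) x^3 + 4 x^4 - (32/15) x^5 + O(x^6).

a_0 = 2; a_1 = -2; a_2 = 4; a_3 = -8/3; a_4 = 4; a_5 = -32/15


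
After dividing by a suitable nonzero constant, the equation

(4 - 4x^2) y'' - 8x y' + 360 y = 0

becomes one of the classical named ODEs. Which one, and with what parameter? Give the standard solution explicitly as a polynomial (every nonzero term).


All three coefficients share the factor 4; dividing through by 4 gives  (1 - x^2) y'' - 2x y' + 90 y = 0.
This matches the Legendre equation (1 - x^2) y'' - 2x y' + n(n+1) y = 0 (note the -2x y' term) with n(n+1) = 90, so n = 9; the polynomial solution is P_9(x).
With y = sum_k a_k x^k, matching x^k gives (k+2)(k+1) a_{k+2} = [k(k+1) - n(n+1)] a_k = (k - 9)(k + 10) a_k. The right side vanishes at k = 9, so the series with the parity of 9 terminates at degree 9.
Standard normalization (P_n(1) = 1): leading coefficient (2n)!/(2^n (n!)^2) = 6402373705728000/(512*131681894400) = 12155/128, so a_9 = 12155/128. Work downward with a_k = (k+1)(k+2) a_{k+2} / ((k - 9)(k + 10)):
  a_7 = (8)(9)(12155/128) / ((7 - 9)(7 + 10)) = (109395/16)/(-34) = -6435/32
  a_5 = (6)(7)(-6435/32) / ((5 - 9)(5 + 10)) = (-135135/16)/(-60) = 9009/64
  a_3 = (4)(5)(9009/64) / ((3 - 9)(3 + 10)) = (45045/16)/(-78) = -1155/32
  a_1 = (2)(3)(-1155/32) / ((1 - 9)(1 + 10)) = (-3465/16)/(-88) = 315/128
Hence P_9(x) = 12155 x^9/128 - 6435 x^7/32 + 9009 x^5/64 - 1155 x^3/32 + 315 x/128.

P_9(x); series = 12155 x^9/128 - 6435 x^7/32 + 9009 x^5/64 - 1155 x^3/32 + 315 x/128


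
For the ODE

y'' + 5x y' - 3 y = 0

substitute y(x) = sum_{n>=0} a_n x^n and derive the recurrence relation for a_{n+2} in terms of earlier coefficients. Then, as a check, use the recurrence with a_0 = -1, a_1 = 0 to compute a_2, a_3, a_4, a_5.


Substitute y = sum_n a_n x^n.
y''(x) has coefficient (n+2)(n+1) a_{n+2} at x^n;
5 x y'(x) has coefficient 5 n a_n at x^n (shift);
-3 y(x) has coefficient -3 a_n at x^n.
Matching x^n: (n+2)(n+1) a_{n+2} + (5n - 3) a_n = 0.
Thus a_{n+2} = (-5n + 3) / ((n+1)(n+2)) * a_n.

Check with a_0 = -1, a_1 = 0 (apply the recurrence for n = 0, 1, 2, 3): a_0 = -1, a_1 = 0, a_2 = -3/2, a_3 = 0, a_4 = 7/8, a_5 = 0.

a_(n+2) = (-5n + 3) / ((n+1)(n+2)) * a_n; check: a_0 = -1, a_1 = 0, a_2 = -3/2, a_3 = 0, a_4 = 7/8, a_5 = 0


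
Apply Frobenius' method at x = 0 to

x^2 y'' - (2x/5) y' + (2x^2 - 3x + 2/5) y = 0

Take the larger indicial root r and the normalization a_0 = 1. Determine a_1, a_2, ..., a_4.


Write in Frobenius form y'' + (p(x)/x) y' + (q(x)/x^2) y = 0:
  p(x) = -2/5,  q(x) = 2x^2 - 3x + 2/5.
Indicial equation: r(r-1) + (-2/5) r + (2/5) = 0 -> roots r_1 = 1, r_2 = 2/5.
Take r = r_1 = 1. Let y(x) = x^r sum_{n>=0} a_n x^n with a_0 = 1.
Substitute y = x^r sum a_n x^n and match x^{r+n}. The recurrence is
  D(n) a_n - 3 a_{n-1} + 2 a_{n-2} = 0,  where D(n) = (r+n)(r+n-1) + (-2/5)(r+n) + (2/5).
  a_n = [3 a_{n-1} - 2 a_{n-2}] / D(n).
Since the indicial polynomial factors as (r - r_1)(r - r_2), D(n) = (r_1 + n - r_1)(r_1 + n - r_2) = n(n + 3/5).
Evaluating step by step (a_0 = 1):
  n = 1: D(1) = 1(1 + 3/5) = 8/5; numerator = 3(1) = 3; a_1 = (3)/(8/5) = 15/8
  n = 2: D(2) = 2(2 + 3/5) = 26/5; numerator = 3(15/8) - 2(1) = 29/8; a_2 = (29/8)/(26/5) = 145/208
  n = 3: D(3) = 3(3 + 3/5) = 54/5; numerator = 3(145/208) - 2(15/8) = -345/208; a_3 = (-345/208)/(54/5) = -575/3744
  n = 4: D(4) = 4(4 + 3/5) = 92/5; numerator = 3(-575/3744) - 2(145/208) = -2315/1248; a_4 = (-2315/1248)/(92/5) = -11575/114816

r = 1; a_0 = 1; a_1 = 15/8; a_2 = 145/208; a_3 = -575/3744; a_4 = -11575/114816


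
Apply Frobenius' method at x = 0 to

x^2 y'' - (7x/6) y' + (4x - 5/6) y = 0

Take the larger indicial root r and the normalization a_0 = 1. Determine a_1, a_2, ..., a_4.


Write in Frobenius form y'' + (p(x)/x) y' + (q(x)/x^2) y = 0:
  p(x) = -7/6,  q(x) = 4x - 5/6.
Indicial equation: r(r-1) + (-7/6) r + (-5/6) = 0 -> roots r_1 = 5/2, r_2 = -1/3.
Take r = r_1 = 5/2. Let y(x) = x^r sum_{n>=0} a_n x^n with a_0 = 1.
Substitute y = x^r sum a_n x^n and match x^{r+n}. The recurrence is
  D(n) a_n + 4 a_{n-1} = 0,  where D(n) = (r+n)(r+n-1) + (-7/6)(r+n) + (-5/6).
  a_n = -4 / D(n) * a_{n-1}.
Since the indicial polynomial factors as (r - r_1)(r - r_2), D(n) = (r_1 + n - r_1)(r_1 + n - r_2) = n(n + 17/6).
Evaluating step by step (a_0 = 1):
  n = 1: D(1) = 1(1 + 17/6) = 23/6; numerator = -4(1) = -4; a_1 = (-4)/(23/6) = -24/23
  n = 2: D(2) = 2(2 + 17/6) = 29/3; numerator = -4(-24/23) = 96/23; a_2 = (96/23)/(29/3) = 288/667
  n = 3: D(3) = 3(3 + 17/6) = 35/2; numerator = -4(288/667) = -1152/667; a_3 = (-1152/667)/(35/2) = -2304/23345
  n = 4: D(4) = 4(4 + 17/6) = 82/3; numerator = -4(-2304/23345) = 9216/23345; a_4 = (9216/23345)/(82/3) = 13824/957145

r = 5/2; a_0 = 1; a_1 = -24/23; a_2 = 288/667; a_3 = -2304/23345; a_4 = 13824/957145


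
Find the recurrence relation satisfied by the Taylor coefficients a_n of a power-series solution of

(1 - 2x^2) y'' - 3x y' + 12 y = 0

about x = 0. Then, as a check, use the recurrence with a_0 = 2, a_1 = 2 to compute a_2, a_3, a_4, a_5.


Substitute y = sum_n a_n x^n.
(1 - 2 x^2) y'' contributes (n+2)(n+1) a_{n+2} - 2 n(n-1) a_n at x^n.
-3 x y'(x) contributes -3 n a_n at x^n.
12 y(x) contributes 12 a_n at x^n.
Matching x^n: (n+2)(n+1) a_{n+2} + (-2 n(n-1) - 3 n + 12) a_n = 0.
Thus a_{n+2} = (2 n(n-1) + 3 n - 12) / ((n+1)(n+2)) * a_n.

Check with a_0 = 2, a_1 = 2 (apply the recurrence for n = 0, 1, 2, 3): a_0 = 2, a_1 = 2, a_2 = -12, a_3 = -3, a_4 = 2, a_5 = -27/20.

a_(n+2) = (2 n(n-1) + 3 n - 12) / ((n+1)(n+2)) * a_n; check: a_0 = 2, a_1 = 2, a_2 = -12, a_3 = -3, a_4 = 2, a_5 = -27/20


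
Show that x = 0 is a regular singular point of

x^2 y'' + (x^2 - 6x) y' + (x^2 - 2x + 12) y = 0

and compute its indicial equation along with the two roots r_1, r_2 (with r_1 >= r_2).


Divide by x^2 to reach normal form y'' + P_1(x) y' + P_2(x) y = 0 with P_1(x) = 1 - 6/x and P_2(x) = 1 - 2/x + 12/x^2.
x = 0 is a singular point because the y'-coefficient 1 - 6/x has a pole at x = 0 and the y-coefficient 1 - 2/x + 12/x^2 has a pole at x = 0.
It is a regular singular point because x P_1(x) = p(x) = x - 6 and x^2 P_2(x) = q(x) = x^2 - 2x + 12 are polynomials, hence analytic at x = 0.
p(0) = -6,  q(0) = 12.
Indicial equation: r(r-1) + p(0) r + q(0) = 0, i.e. r^2 + (p(0) - 1) r + q(0) = 0, i.e. r^2 - 7 r + 12 = 0.
Discriminant: (-7)^2 - 4(12) = 1, so r = (7 ± 1)/2.
Solving: r_1 = 4, r_2 = 3.

indicial: r^2 - 7 r + 12 = 0; roots r_1 = 4, r_2 = 3


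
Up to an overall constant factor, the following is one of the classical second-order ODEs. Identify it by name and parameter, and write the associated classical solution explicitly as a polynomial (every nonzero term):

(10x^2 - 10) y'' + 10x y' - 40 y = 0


All three coefficients share the factor -10; dividing through by -10 gives  (1 - x^2) y'' - x y' + 4 y = 0.
This matches the Chebyshev equation (1 - x^2) y'' - x y' + n^2 y = 0 (note the -x y' term, not -2x y') with n^2 = 4, so n = 2; the polynomial solution is T_2(x).
With y = sum_k a_k x^k, matching x^k gives (k+2)(k+1) a_{k+2} = (k^2 - n^2) a_k = (k - 2)(k + 2) a_k. The right side vanishes at k = 2, so the series with the parity of 2 terminates at degree 2.
Standard normalization: leading coefficient of T_n is 2^(n-1), so a_2 = 2^1 = 2. Work downward with a_k = (k+1)(k+2) a_{k+2} / ((k - 2)(k + 2)):
  a_0 = (1)(2)(2) / ((0 - 2)(0 + 2)) = 4/(-4) = -1
Hence T_2(x) = 2 x^2 - 1.

T_2(x); series = 2 x^2 - 1


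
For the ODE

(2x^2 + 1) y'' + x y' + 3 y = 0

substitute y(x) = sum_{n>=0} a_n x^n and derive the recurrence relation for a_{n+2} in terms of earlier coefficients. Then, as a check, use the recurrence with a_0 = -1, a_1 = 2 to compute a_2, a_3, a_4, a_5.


Substitute y = sum_n a_n x^n.
(1 + 2 x^2) y'' contributes (n+2)(n+1) a_{n+2} + 2 n(n-1) a_n at x^n.
x y'(x) contributes n a_n at x^n.
3 y(x) contributes 3 a_n at x^n.
Matching x^n: (n+2)(n+1) a_{n+2} + (2 n(n-1) + n + 3) a_n = 0.
Thus a_{n+2} = (-2 n(n-1) - n - 3) / ((n+1)(n+2)) * a_n.

Check with a_0 = -1, a_1 = 2 (apply the recurrence for n = 0, 1, 2, 3): a_0 = -1, a_1 = 2, a_2 = 3/2, a_3 = -4/3, a_4 = -9/8, a_5 = 6/5.

a_(n+2) = (-2 n(n-1) - n - 3) / ((n+1)(n+2)) * a_n; check: a_0 = -1, a_1 = 2, a_2 = 3/2, a_3 = -4/3, a_4 = -9/8, a_5 = 6/5


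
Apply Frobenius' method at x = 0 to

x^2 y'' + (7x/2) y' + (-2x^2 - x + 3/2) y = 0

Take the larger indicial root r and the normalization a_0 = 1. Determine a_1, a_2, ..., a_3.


Write in Frobenius form y'' + (p(x)/x) y' + (q(x)/x^2) y = 0:
  p(x) = 7/2,  q(x) = -2x^2 - x + 3/2.
Indicial equation: r(r-1) + (7/2) r + (3/2) = 0 -> roots r_1 = -1, r_2 = -3/2.
Take r = r_1 = -1. Let y(x) = x^r sum_{n>=0} a_n x^n with a_0 = 1.
Substitute y = x^r sum a_n x^n and match x^{r+n}. The recurrence is
  D(n) a_n - 1 a_{n-1} - 2 a_{n-2} = 0,  where D(n) = (r+n)(r+n-1) + (7/2)(r+n) + (3/2).
  a_n = [1 a_{n-1} + 2 a_{n-2}] / D(n).
Since the indicial polynomial factors as (r - r_1)(r - r_2), D(n) = (r_1 + n - r_1)(r_1 + n - r_2) = n(n + 1/2).
Evaluating step by step (a_0 = 1):
  n = 1: D(1) = 1(1 + 1/2) = 3/2; numerator = 1(1) = 1; a_1 = (1)/(3/2) = 2/3
  n = 2: D(2) = 2(2 + 1/2) = 5; numerator = 1(2/3) + 2(1) = 8/3; a_2 = (8/3)/(5) = 8/15
  n = 3: D(3) = 3(3 + 1/2) = 21/2; numerator = 1(8/15) + 2(2/3) = 28/15; a_3 = (28/15)/(21/2) = 8/45

r = -1; a_0 = 1; a_1 = 2/3; a_2 = 8/15; a_3 = 8/45


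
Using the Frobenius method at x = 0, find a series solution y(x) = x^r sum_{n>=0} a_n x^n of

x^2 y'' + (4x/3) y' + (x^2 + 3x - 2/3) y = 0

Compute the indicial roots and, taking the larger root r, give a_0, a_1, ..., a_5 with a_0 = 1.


Write in Frobenius form y'' + (p(x)/x) y' + (q(x)/x^2) y = 0:
  p(x) = 4/3,  q(x) = x^2 + 3x - 2/3.
Indicial equation: r(r-1) + (4/3) r + (-2/3) = 0 -> roots r_1 = 2/3, r_2 = -1.
Take r = r_1 = 2/3. Let y(x) = x^r sum_{n>=0} a_n x^n with a_0 = 1.
Substitute y = x^r sum a_n x^n and match x^{r+n}. The recurrence is
  D(n) a_n + 3 a_{n-1} + 1 a_{n-2} = 0,  where D(n) = (r+n)(r+n-1) + (4/3)(r+n) + (-2/3).
  a_n = [-3 a_{n-1} - 1 a_{n-2}] / D(n).
Since the indicial polynomial factors as (r - r_1)(r - r_2), D(n) = (r_1 + n - r_1)(r_1 + n - r_2) = n(n + 5/3).
Evaluating step by step (a_0 = 1):
  n = 1: D(1) = 1(1 + 5/3) = 8/3; numerator = -3(1) = -3; a_1 = (-3)/(8/3) = -9/8
  n = 2: D(2) = 2(2 + 5/3) = 22/3; numerator = -3(-9/8) - 1(1) = 19/8; a_2 = (19/8)/(22/3) = 57/176
  n = 3: D(3) = 3(3 + 5/3) = 14; numerator = -3(57/176) - 1(-9/8) = 27/176; a_3 = (27/176)/(14) = 27/2464
  n = 4: D(4) = 4(4 + 5/3) = 68/3; numerator = -3(27/2464) - 1(57/176) = -879/2464; a_4 = (-879/2464)/(68/3) = -2637/167552
  n = 5: D(5) = 5(5 + 5/3) = 100/3; numerator = -3(-2637/167552) - 1(27/2464) = 6075/167552; a_5 = (6075/167552)/(100/3) = 729/670208

r = 2/3; a_0 = 1; a_1 = -9/8; a_2 = 57/176; a_3 = 27/2464; a_4 = -2637/167552; a_5 = 729/670208


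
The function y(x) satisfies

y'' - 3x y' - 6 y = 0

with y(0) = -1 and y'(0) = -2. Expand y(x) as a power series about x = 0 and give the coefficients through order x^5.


Ansatz: y(x) = sum_{n>=0} a_n x^n, so y'(x) = sum_{n>=1} n a_n x^(n-1) and y''(x) = sum_{n>=2} n(n-1) a_n x^(n-2).
Substitute into P(x) y'' + Q(x) y' + R(x) y = 0 with P(x) = 1, Q(x) = -3x, R(x) = -6, and match powers of x.
Initial conditions: a_0 = -1, a_1 = -2.
Setting the coefficient of each power of x to zero and solving order by order (substituting the coefficients already found):
  x^0: 2 a_2 - 6 a_0 = 0  ->  2 a_2 = 6 a_0 = -6  ->  a_2 = -3
  x^1: 6 a_3 - 9 a_1 = 0  ->  6 a_3 = 9 a_1 = -18  ->  a_3 = -3
  x^2: 12 a_4 - 12 a_2 = 0  ->  12 a_4 = 12 a_2 = -36  ->  a_4 = -3
  x^3: 20 a_5 - 15 a_3 = 0  ->  20 a_5 = 15 a_3 = -45  ->  a_5 = -9/4
Truncated series: y(x) = -1 - 2 x - 3 x^2 - 3 x^3 - 3 x^4 - (9/4) x^5 + O(x^6).

a_0 = -1; a_1 = -2; a_2 = -3; a_3 = -3; a_4 = -3; a_5 = -9/4


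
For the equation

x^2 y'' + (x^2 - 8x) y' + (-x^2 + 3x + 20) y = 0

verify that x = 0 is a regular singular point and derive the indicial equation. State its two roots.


Divide by x^2 to reach normal form y'' + P_1(x) y' + P_2(x) y = 0 with P_1(x) = 1 - 8/x and P_2(x) = -1 + 3/x + 20/x^2.
x = 0 is a singular point because the y'-coefficient 1 - 8/x has a pole at x = 0 and the y-coefficient -1 + 3/x + 20/x^2 has a pole at x = 0.
It is a regular singular point because x P_1(x) = p(x) = x - 8 and x^2 P_2(x) = q(x) = -x^2 + 3x + 20 are polynomials, hence analytic at x = 0.
p(0) = -8,  q(0) = 20.
Indicial equation: r(r-1) + p(0) r + q(0) = 0, i.e. r^2 + (p(0) - 1) r + q(0) = 0, i.e. r^2 - 9 r + 20 = 0.
Discriminant: (-9)^2 - 4(20) = 1, so r = (9 ± 1)/2.
Solving: r_1 = 5, r_2 = 4.

indicial: r^2 - 9 r + 20 = 0; roots r_1 = 5, r_2 = 4


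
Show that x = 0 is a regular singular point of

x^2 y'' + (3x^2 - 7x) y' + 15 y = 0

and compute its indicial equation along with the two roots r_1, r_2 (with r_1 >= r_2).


Divide by x^2 to reach normal form y'' + P_1(x) y' + P_2(x) y = 0 with P_1(x) = 3 - 7/x and P_2(x) = 15/x^2.
x = 0 is a singular point because the y'-coefficient 3 - 7/x has a pole at x = 0 and the y-coefficient 15/x^2 has a pole at x = 0.
It is a regular singular point because x P_1(x) = p(x) = 3x - 7 and x^2 P_2(x) = q(x) = 15 are polynomials, hence analytic at x = 0.
p(0) = -7,  q(0) = 15.
Indicial equation: r(r-1) + p(0) r + q(0) = 0, i.e. r^2 + (p(0) - 1) r + q(0) = 0, i.e. r^2 - 8 r + 15 = 0.
Discriminant: (-8)^2 - 4(15) = 4, so r = (8 ± 2)/2.
Solving: r_1 = 5, r_2 = 3.

indicial: r^2 - 8 r + 15 = 0; roots r_1 = 5, r_2 = 3


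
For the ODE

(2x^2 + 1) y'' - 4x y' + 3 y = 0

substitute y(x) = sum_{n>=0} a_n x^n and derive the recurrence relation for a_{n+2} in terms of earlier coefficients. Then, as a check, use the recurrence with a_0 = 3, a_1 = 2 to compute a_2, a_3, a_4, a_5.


Substitute y = sum_n a_n x^n.
(1 + 2 x^2) y'' contributes (n+2)(n+1) a_{n+2} + 2 n(n-1) a_n at x^n.
-4 x y'(x) contributes -4 n a_n at x^n.
3 y(x) contributes 3 a_n at x^n.
Matching x^n: (n+2)(n+1) a_{n+2} + (2 n(n-1) - 4 n + 3) a_n = 0.
Thus a_{n+2} = (-2 n(n-1) + 4 n - 3) / ((n+1)(n+2)) * a_n.

Check with a_0 = 3, a_1 = 2 (apply the recurrence for n = 0, 1, 2, 3): a_0 = 3, a_1 = 2, a_2 = -9/2, a_3 = 1/3, a_4 = -3/8, a_5 = -1/20.

a_(n+2) = (-2 n(n-1) + 4 n - 3) / ((n+1)(n+2)) * a_n; check: a_0 = 3, a_1 = 2, a_2 = -9/2, a_3 = 1/3, a_4 = -3/8, a_5 = -1/20


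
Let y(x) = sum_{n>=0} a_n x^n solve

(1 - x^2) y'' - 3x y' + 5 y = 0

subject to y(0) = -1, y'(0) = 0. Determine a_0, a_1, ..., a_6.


Ansatz: y(x) = sum_{n>=0} a_n x^n, so y'(x) = sum_{n>=1} n a_n x^(n-1) and y''(x) = sum_{n>=2} n(n-1) a_n x^(n-2).
Substitute into P(x) y'' + Q(x) y' + R(x) y = 0 with P(x) = 1 - x^2, Q(x) = -3x, R(x) = 5, and match powers of x.
Initial conditions: a_0 = -1, a_1 = 0.
Setting the coefficient of each power of x to zero and solving order by order (substituting the coefficients already found):
  x^0: 2 a_2 + 5 a_0 = 0  ->  2 a_2 = -5 a_0 = 5  ->  a_2 = 5/2
  x^1: 6 a_3 + 2 a_1 = 0  ->  6 a_3 = -2 a_1 = 0  ->  a_3 = 0
  x^2: 12 a_4 - 3 a_2 = 0  ->  12 a_4 = 3 a_2 = 15/2  ->  a_4 = 5/8
  x^3: 20 a_5 - 10 a_3 = 0  ->  20 a_5 = 10 a_3 = 0  ->  a_5 = 0
  x^4: 30 a_6 - 19 a_4 = 0  ->  30 a_6 = 19 a_4 = 95/8  ->  a_6 = 19/48
Truncated series: y(x) = -1 + (5/2) x^2 + (5/8) x^4 + (19/48) x^6 + O(x^7).

a_0 = -1; a_1 = 0; a_2 = 5/2; a_3 = 0; a_4 = 5/8; a_5 = 0; a_6 = 19/48
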